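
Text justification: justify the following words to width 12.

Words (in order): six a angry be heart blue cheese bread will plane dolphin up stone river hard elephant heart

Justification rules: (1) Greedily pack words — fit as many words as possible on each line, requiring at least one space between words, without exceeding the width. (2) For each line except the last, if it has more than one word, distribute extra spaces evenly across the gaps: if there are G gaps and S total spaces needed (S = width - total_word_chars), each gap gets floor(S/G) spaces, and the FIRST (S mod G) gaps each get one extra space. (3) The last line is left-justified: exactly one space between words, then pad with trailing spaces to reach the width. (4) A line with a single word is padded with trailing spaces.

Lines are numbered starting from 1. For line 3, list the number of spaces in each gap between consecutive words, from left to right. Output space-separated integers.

Line 1: ['six', 'a', 'angry'] (min_width=11, slack=1)
Line 2: ['be', 'heart'] (min_width=8, slack=4)
Line 3: ['blue', 'cheese'] (min_width=11, slack=1)
Line 4: ['bread', 'will'] (min_width=10, slack=2)
Line 5: ['plane'] (min_width=5, slack=7)
Line 6: ['dolphin', 'up'] (min_width=10, slack=2)
Line 7: ['stone', 'river'] (min_width=11, slack=1)
Line 8: ['hard'] (min_width=4, slack=8)
Line 9: ['elephant'] (min_width=8, slack=4)
Line 10: ['heart'] (min_width=5, slack=7)

Answer: 2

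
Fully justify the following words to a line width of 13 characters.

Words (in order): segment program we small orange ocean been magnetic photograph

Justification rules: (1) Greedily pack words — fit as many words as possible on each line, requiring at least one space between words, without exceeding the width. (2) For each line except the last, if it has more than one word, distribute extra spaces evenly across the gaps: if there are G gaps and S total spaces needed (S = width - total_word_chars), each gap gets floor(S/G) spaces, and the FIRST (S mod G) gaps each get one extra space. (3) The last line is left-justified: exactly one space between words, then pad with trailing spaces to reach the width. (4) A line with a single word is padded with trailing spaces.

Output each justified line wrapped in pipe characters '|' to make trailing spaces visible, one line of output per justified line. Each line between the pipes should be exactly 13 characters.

Line 1: ['segment'] (min_width=7, slack=6)
Line 2: ['program', 'we'] (min_width=10, slack=3)
Line 3: ['small', 'orange'] (min_width=12, slack=1)
Line 4: ['ocean', 'been'] (min_width=10, slack=3)
Line 5: ['magnetic'] (min_width=8, slack=5)
Line 6: ['photograph'] (min_width=10, slack=3)

Answer: |segment      |
|program    we|
|small  orange|
|ocean    been|
|magnetic     |
|photograph   |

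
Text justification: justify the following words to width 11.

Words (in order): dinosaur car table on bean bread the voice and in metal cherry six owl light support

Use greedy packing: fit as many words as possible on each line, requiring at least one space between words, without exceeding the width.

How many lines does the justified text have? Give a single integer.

Answer: 9

Derivation:
Line 1: ['dinosaur'] (min_width=8, slack=3)
Line 2: ['car', 'table'] (min_width=9, slack=2)
Line 3: ['on', 'bean'] (min_width=7, slack=4)
Line 4: ['bread', 'the'] (min_width=9, slack=2)
Line 5: ['voice', 'and'] (min_width=9, slack=2)
Line 6: ['in', 'metal'] (min_width=8, slack=3)
Line 7: ['cherry', 'six'] (min_width=10, slack=1)
Line 8: ['owl', 'light'] (min_width=9, slack=2)
Line 9: ['support'] (min_width=7, slack=4)
Total lines: 9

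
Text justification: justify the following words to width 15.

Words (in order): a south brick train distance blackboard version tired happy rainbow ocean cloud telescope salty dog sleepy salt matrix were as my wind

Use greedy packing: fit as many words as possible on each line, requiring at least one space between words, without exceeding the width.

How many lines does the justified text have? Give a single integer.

Answer: 10

Derivation:
Line 1: ['a', 'south', 'brick'] (min_width=13, slack=2)
Line 2: ['train', 'distance'] (min_width=14, slack=1)
Line 3: ['blackboard'] (min_width=10, slack=5)
Line 4: ['version', 'tired'] (min_width=13, slack=2)
Line 5: ['happy', 'rainbow'] (min_width=13, slack=2)
Line 6: ['ocean', 'cloud'] (min_width=11, slack=4)
Line 7: ['telescope', 'salty'] (min_width=15, slack=0)
Line 8: ['dog', 'sleepy', 'salt'] (min_width=15, slack=0)
Line 9: ['matrix', 'were', 'as'] (min_width=14, slack=1)
Line 10: ['my', 'wind'] (min_width=7, slack=8)
Total lines: 10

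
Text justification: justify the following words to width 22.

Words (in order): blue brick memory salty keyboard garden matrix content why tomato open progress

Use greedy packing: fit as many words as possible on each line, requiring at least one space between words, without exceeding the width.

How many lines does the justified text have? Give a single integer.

Line 1: ['blue', 'brick', 'memory'] (min_width=17, slack=5)
Line 2: ['salty', 'keyboard', 'garden'] (min_width=21, slack=1)
Line 3: ['matrix', 'content', 'why'] (min_width=18, slack=4)
Line 4: ['tomato', 'open', 'progress'] (min_width=20, slack=2)
Total lines: 4

Answer: 4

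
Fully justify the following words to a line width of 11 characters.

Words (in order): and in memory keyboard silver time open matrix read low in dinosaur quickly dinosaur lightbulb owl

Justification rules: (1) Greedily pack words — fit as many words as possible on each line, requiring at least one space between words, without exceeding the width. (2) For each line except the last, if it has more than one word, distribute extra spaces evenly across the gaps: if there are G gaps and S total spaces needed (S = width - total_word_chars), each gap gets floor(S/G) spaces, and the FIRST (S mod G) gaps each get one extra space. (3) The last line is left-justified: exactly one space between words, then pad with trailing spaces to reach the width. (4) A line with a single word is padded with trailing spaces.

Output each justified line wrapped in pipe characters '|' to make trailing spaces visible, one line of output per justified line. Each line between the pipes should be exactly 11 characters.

Line 1: ['and', 'in'] (min_width=6, slack=5)
Line 2: ['memory'] (min_width=6, slack=5)
Line 3: ['keyboard'] (min_width=8, slack=3)
Line 4: ['silver', 'time'] (min_width=11, slack=0)
Line 5: ['open', 'matrix'] (min_width=11, slack=0)
Line 6: ['read', 'low', 'in'] (min_width=11, slack=0)
Line 7: ['dinosaur'] (min_width=8, slack=3)
Line 8: ['quickly'] (min_width=7, slack=4)
Line 9: ['dinosaur'] (min_width=8, slack=3)
Line 10: ['lightbulb'] (min_width=9, slack=2)
Line 11: ['owl'] (min_width=3, slack=8)

Answer: |and      in|
|memory     |
|keyboard   |
|silver time|
|open matrix|
|read low in|
|dinosaur   |
|quickly    |
|dinosaur   |
|lightbulb  |
|owl        |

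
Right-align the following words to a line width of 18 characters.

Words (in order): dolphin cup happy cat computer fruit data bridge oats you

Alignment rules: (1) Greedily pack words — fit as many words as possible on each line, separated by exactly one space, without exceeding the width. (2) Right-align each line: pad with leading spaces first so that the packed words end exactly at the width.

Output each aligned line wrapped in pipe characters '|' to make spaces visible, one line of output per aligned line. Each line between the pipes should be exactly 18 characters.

Line 1: ['dolphin', 'cup', 'happy'] (min_width=17, slack=1)
Line 2: ['cat', 'computer', 'fruit'] (min_width=18, slack=0)
Line 3: ['data', 'bridge', 'oats'] (min_width=16, slack=2)
Line 4: ['you'] (min_width=3, slack=15)

Answer: | dolphin cup happy|
|cat computer fruit|
|  data bridge oats|
|               you|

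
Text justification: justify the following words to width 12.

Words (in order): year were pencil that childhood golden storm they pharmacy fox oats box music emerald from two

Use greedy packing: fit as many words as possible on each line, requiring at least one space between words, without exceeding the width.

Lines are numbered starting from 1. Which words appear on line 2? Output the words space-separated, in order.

Answer: pencil that

Derivation:
Line 1: ['year', 'were'] (min_width=9, slack=3)
Line 2: ['pencil', 'that'] (min_width=11, slack=1)
Line 3: ['childhood'] (min_width=9, slack=3)
Line 4: ['golden', 'storm'] (min_width=12, slack=0)
Line 5: ['they'] (min_width=4, slack=8)
Line 6: ['pharmacy', 'fox'] (min_width=12, slack=0)
Line 7: ['oats', 'box'] (min_width=8, slack=4)
Line 8: ['music'] (min_width=5, slack=7)
Line 9: ['emerald', 'from'] (min_width=12, slack=0)
Line 10: ['two'] (min_width=3, slack=9)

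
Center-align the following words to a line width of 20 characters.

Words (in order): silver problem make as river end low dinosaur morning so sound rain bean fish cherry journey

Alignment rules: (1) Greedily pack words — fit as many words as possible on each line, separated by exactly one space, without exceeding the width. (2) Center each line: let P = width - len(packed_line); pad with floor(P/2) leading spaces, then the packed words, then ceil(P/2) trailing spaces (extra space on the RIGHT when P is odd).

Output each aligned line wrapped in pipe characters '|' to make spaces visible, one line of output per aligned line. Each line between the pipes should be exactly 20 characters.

Line 1: ['silver', 'problem', 'make'] (min_width=19, slack=1)
Line 2: ['as', 'river', 'end', 'low'] (min_width=16, slack=4)
Line 3: ['dinosaur', 'morning', 'so'] (min_width=19, slack=1)
Line 4: ['sound', 'rain', 'bean', 'fish'] (min_width=20, slack=0)
Line 5: ['cherry', 'journey'] (min_width=14, slack=6)

Answer: |silver problem make |
|  as river end low  |
|dinosaur morning so |
|sound rain bean fish|
|   cherry journey   |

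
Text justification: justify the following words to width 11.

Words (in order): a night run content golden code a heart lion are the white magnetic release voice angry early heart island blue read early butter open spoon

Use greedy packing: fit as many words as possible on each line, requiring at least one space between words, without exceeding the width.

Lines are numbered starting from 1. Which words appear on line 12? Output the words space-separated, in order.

Line 1: ['a', 'night', 'run'] (min_width=11, slack=0)
Line 2: ['content'] (min_width=7, slack=4)
Line 3: ['golden', 'code'] (min_width=11, slack=0)
Line 4: ['a', 'heart'] (min_width=7, slack=4)
Line 5: ['lion', 'are'] (min_width=8, slack=3)
Line 6: ['the', 'white'] (min_width=9, slack=2)
Line 7: ['magnetic'] (min_width=8, slack=3)
Line 8: ['release'] (min_width=7, slack=4)
Line 9: ['voice', 'angry'] (min_width=11, slack=0)
Line 10: ['early', 'heart'] (min_width=11, slack=0)
Line 11: ['island', 'blue'] (min_width=11, slack=0)
Line 12: ['read', 'early'] (min_width=10, slack=1)
Line 13: ['butter', 'open'] (min_width=11, slack=0)
Line 14: ['spoon'] (min_width=5, slack=6)

Answer: read early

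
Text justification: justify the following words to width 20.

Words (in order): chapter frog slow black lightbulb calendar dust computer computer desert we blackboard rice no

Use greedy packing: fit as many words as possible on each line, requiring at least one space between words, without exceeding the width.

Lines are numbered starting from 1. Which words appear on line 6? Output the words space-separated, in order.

Answer: rice no

Derivation:
Line 1: ['chapter', 'frog', 'slow'] (min_width=17, slack=3)
Line 2: ['black', 'lightbulb'] (min_width=15, slack=5)
Line 3: ['calendar', 'dust'] (min_width=13, slack=7)
Line 4: ['computer', 'computer'] (min_width=17, slack=3)
Line 5: ['desert', 'we', 'blackboard'] (min_width=20, slack=0)
Line 6: ['rice', 'no'] (min_width=7, slack=13)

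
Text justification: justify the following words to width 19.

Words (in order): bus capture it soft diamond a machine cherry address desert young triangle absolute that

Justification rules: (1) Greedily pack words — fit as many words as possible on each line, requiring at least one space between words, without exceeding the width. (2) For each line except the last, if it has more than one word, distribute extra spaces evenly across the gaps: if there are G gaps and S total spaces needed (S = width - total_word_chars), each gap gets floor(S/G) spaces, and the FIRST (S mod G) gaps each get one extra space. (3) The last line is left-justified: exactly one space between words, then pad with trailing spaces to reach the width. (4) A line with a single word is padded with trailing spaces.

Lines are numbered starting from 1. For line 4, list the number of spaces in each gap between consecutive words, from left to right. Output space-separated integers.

Answer: 8

Derivation:
Line 1: ['bus', 'capture', 'it', 'soft'] (min_width=19, slack=0)
Line 2: ['diamond', 'a', 'machine'] (min_width=17, slack=2)
Line 3: ['cherry', 'address'] (min_width=14, slack=5)
Line 4: ['desert', 'young'] (min_width=12, slack=7)
Line 5: ['triangle', 'absolute'] (min_width=17, slack=2)
Line 6: ['that'] (min_width=4, slack=15)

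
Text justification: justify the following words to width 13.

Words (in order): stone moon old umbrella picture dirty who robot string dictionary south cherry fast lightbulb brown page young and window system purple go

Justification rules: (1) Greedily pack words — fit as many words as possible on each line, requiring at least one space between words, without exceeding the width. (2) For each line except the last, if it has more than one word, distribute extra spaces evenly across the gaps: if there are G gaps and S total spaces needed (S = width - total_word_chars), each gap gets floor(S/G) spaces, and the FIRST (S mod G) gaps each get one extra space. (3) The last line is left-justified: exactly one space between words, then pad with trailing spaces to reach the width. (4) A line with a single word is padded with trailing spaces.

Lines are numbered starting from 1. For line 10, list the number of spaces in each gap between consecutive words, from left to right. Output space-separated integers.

Line 1: ['stone', 'moon'] (min_width=10, slack=3)
Line 2: ['old', 'umbrella'] (min_width=12, slack=1)
Line 3: ['picture', 'dirty'] (min_width=13, slack=0)
Line 4: ['who', 'robot'] (min_width=9, slack=4)
Line 5: ['string'] (min_width=6, slack=7)
Line 6: ['dictionary'] (min_width=10, slack=3)
Line 7: ['south', 'cherry'] (min_width=12, slack=1)
Line 8: ['fast'] (min_width=4, slack=9)
Line 9: ['lightbulb'] (min_width=9, slack=4)
Line 10: ['brown', 'page'] (min_width=10, slack=3)
Line 11: ['young', 'and'] (min_width=9, slack=4)
Line 12: ['window', 'system'] (min_width=13, slack=0)
Line 13: ['purple', 'go'] (min_width=9, slack=4)

Answer: 4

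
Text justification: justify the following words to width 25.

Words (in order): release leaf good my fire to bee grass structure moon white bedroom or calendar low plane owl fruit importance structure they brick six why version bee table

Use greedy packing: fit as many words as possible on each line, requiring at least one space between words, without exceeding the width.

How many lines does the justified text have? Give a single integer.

Line 1: ['release', 'leaf', 'good', 'my', 'fire'] (min_width=25, slack=0)
Line 2: ['to', 'bee', 'grass', 'structure'] (min_width=22, slack=3)
Line 3: ['moon', 'white', 'bedroom', 'or'] (min_width=21, slack=4)
Line 4: ['calendar', 'low', 'plane', 'owl'] (min_width=22, slack=3)
Line 5: ['fruit', 'importance'] (min_width=16, slack=9)
Line 6: ['structure', 'they', 'brick', 'six'] (min_width=24, slack=1)
Line 7: ['why', 'version', 'bee', 'table'] (min_width=21, slack=4)
Total lines: 7

Answer: 7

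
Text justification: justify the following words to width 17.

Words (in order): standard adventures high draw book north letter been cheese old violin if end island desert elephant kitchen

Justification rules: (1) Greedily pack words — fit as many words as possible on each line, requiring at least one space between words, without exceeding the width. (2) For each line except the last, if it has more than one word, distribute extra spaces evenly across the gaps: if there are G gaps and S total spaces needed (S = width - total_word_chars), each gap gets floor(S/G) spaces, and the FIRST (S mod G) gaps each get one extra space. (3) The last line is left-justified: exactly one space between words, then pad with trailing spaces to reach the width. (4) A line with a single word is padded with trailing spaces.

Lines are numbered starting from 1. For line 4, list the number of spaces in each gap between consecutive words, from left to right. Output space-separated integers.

Answer: 7

Derivation:
Line 1: ['standard'] (min_width=8, slack=9)
Line 2: ['adventures', 'high'] (min_width=15, slack=2)
Line 3: ['draw', 'book', 'north'] (min_width=15, slack=2)
Line 4: ['letter', 'been'] (min_width=11, slack=6)
Line 5: ['cheese', 'old', 'violin'] (min_width=17, slack=0)
Line 6: ['if', 'end', 'island'] (min_width=13, slack=4)
Line 7: ['desert', 'elephant'] (min_width=15, slack=2)
Line 8: ['kitchen'] (min_width=7, slack=10)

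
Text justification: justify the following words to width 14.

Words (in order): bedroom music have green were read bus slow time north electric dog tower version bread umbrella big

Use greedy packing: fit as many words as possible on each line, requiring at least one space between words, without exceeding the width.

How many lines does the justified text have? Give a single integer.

Line 1: ['bedroom', 'music'] (min_width=13, slack=1)
Line 2: ['have', 'green'] (min_width=10, slack=4)
Line 3: ['were', 'read', 'bus'] (min_width=13, slack=1)
Line 4: ['slow', 'time'] (min_width=9, slack=5)
Line 5: ['north', 'electric'] (min_width=14, slack=0)
Line 6: ['dog', 'tower'] (min_width=9, slack=5)
Line 7: ['version', 'bread'] (min_width=13, slack=1)
Line 8: ['umbrella', 'big'] (min_width=12, slack=2)
Total lines: 8

Answer: 8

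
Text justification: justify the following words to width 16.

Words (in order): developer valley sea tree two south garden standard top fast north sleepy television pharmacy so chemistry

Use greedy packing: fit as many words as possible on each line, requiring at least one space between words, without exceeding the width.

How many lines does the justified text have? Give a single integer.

Line 1: ['developer', 'valley'] (min_width=16, slack=0)
Line 2: ['sea', 'tree', 'two'] (min_width=12, slack=4)
Line 3: ['south', 'garden'] (min_width=12, slack=4)
Line 4: ['standard', 'top'] (min_width=12, slack=4)
Line 5: ['fast', 'north'] (min_width=10, slack=6)
Line 6: ['sleepy'] (min_width=6, slack=10)
Line 7: ['television'] (min_width=10, slack=6)
Line 8: ['pharmacy', 'so'] (min_width=11, slack=5)
Line 9: ['chemistry'] (min_width=9, slack=7)
Total lines: 9

Answer: 9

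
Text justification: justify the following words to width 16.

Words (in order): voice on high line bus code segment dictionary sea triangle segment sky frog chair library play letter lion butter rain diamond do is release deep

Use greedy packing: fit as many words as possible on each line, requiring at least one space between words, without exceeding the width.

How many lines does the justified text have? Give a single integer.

Answer: 11

Derivation:
Line 1: ['voice', 'on', 'high'] (min_width=13, slack=3)
Line 2: ['line', 'bus', 'code'] (min_width=13, slack=3)
Line 3: ['segment'] (min_width=7, slack=9)
Line 4: ['dictionary', 'sea'] (min_width=14, slack=2)
Line 5: ['triangle', 'segment'] (min_width=16, slack=0)
Line 6: ['sky', 'frog', 'chair'] (min_width=14, slack=2)
Line 7: ['library', 'play'] (min_width=12, slack=4)
Line 8: ['letter', 'lion'] (min_width=11, slack=5)
Line 9: ['butter', 'rain'] (min_width=11, slack=5)
Line 10: ['diamond', 'do', 'is'] (min_width=13, slack=3)
Line 11: ['release', 'deep'] (min_width=12, slack=4)
Total lines: 11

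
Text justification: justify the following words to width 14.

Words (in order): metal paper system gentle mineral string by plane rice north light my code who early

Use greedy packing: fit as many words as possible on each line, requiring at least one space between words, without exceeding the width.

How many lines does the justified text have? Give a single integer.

Line 1: ['metal', 'paper'] (min_width=11, slack=3)
Line 2: ['system', 'gentle'] (min_width=13, slack=1)
Line 3: ['mineral', 'string'] (min_width=14, slack=0)
Line 4: ['by', 'plane', 'rice'] (min_width=13, slack=1)
Line 5: ['north', 'light', 'my'] (min_width=14, slack=0)
Line 6: ['code', 'who', 'early'] (min_width=14, slack=0)
Total lines: 6

Answer: 6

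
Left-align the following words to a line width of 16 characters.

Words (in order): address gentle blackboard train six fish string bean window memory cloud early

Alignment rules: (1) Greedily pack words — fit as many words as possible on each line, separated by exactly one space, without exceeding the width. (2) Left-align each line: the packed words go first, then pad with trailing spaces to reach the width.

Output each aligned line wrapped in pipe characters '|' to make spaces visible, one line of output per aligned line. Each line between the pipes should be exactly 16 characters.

Line 1: ['address', 'gentle'] (min_width=14, slack=2)
Line 2: ['blackboard', 'train'] (min_width=16, slack=0)
Line 3: ['six', 'fish', 'string'] (min_width=15, slack=1)
Line 4: ['bean', 'window'] (min_width=11, slack=5)
Line 5: ['memory', 'cloud'] (min_width=12, slack=4)
Line 6: ['early'] (min_width=5, slack=11)

Answer: |address gentle  |
|blackboard train|
|six fish string |
|bean window     |
|memory cloud    |
|early           |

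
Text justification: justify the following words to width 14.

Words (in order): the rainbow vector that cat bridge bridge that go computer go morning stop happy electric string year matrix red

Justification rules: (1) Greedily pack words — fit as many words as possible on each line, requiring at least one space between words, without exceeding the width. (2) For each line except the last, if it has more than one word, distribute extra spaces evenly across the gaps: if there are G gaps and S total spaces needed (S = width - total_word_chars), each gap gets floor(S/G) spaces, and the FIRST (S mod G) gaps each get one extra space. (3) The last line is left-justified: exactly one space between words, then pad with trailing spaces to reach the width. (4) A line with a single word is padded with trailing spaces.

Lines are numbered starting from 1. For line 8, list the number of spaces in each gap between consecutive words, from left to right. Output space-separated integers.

Line 1: ['the', 'rainbow'] (min_width=11, slack=3)
Line 2: ['vector', 'that'] (min_width=11, slack=3)
Line 3: ['cat', 'bridge'] (min_width=10, slack=4)
Line 4: ['bridge', 'that', 'go'] (min_width=14, slack=0)
Line 5: ['computer', 'go'] (min_width=11, slack=3)
Line 6: ['morning', 'stop'] (min_width=12, slack=2)
Line 7: ['happy', 'electric'] (min_width=14, slack=0)
Line 8: ['string', 'year'] (min_width=11, slack=3)
Line 9: ['matrix', 'red'] (min_width=10, slack=4)

Answer: 4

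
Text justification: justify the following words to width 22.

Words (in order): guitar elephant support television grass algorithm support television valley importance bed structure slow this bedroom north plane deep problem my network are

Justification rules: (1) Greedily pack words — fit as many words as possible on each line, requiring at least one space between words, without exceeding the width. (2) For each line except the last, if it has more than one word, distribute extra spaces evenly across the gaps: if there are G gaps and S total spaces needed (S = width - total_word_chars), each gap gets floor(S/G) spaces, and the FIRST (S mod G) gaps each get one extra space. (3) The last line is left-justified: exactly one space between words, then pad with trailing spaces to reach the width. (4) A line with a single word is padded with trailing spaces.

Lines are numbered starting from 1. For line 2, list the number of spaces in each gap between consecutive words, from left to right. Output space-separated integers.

Line 1: ['guitar', 'elephant'] (min_width=15, slack=7)
Line 2: ['support', 'television'] (min_width=18, slack=4)
Line 3: ['grass', 'algorithm'] (min_width=15, slack=7)
Line 4: ['support', 'television'] (min_width=18, slack=4)
Line 5: ['valley', 'importance', 'bed'] (min_width=21, slack=1)
Line 6: ['structure', 'slow', 'this'] (min_width=19, slack=3)
Line 7: ['bedroom', 'north', 'plane'] (min_width=19, slack=3)
Line 8: ['deep', 'problem', 'my'] (min_width=15, slack=7)
Line 9: ['network', 'are'] (min_width=11, slack=11)

Answer: 5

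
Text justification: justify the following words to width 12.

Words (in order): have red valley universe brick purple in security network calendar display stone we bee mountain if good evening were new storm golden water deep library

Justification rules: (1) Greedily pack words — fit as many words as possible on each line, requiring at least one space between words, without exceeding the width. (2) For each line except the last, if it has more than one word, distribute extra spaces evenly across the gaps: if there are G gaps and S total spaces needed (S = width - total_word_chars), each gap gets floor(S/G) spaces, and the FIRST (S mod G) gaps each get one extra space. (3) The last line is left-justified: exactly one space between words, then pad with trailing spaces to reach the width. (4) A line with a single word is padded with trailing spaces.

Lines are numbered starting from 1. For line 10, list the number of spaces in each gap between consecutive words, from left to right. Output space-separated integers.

Line 1: ['have', 'red'] (min_width=8, slack=4)
Line 2: ['valley'] (min_width=6, slack=6)
Line 3: ['universe'] (min_width=8, slack=4)
Line 4: ['brick', 'purple'] (min_width=12, slack=0)
Line 5: ['in', 'security'] (min_width=11, slack=1)
Line 6: ['network'] (min_width=7, slack=5)
Line 7: ['calendar'] (min_width=8, slack=4)
Line 8: ['display'] (min_width=7, slack=5)
Line 9: ['stone', 'we', 'bee'] (min_width=12, slack=0)
Line 10: ['mountain', 'if'] (min_width=11, slack=1)
Line 11: ['good', 'evening'] (min_width=12, slack=0)
Line 12: ['were', 'new'] (min_width=8, slack=4)
Line 13: ['storm', 'golden'] (min_width=12, slack=0)
Line 14: ['water', 'deep'] (min_width=10, slack=2)
Line 15: ['library'] (min_width=7, slack=5)

Answer: 2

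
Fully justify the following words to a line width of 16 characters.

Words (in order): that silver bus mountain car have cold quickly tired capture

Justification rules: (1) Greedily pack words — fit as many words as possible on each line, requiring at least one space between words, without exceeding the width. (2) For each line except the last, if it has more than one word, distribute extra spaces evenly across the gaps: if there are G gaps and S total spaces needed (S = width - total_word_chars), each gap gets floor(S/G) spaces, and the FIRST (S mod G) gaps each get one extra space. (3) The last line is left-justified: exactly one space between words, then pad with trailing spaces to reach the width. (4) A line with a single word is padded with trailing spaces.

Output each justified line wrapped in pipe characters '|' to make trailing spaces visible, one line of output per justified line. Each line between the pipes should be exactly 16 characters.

Line 1: ['that', 'silver', 'bus'] (min_width=15, slack=1)
Line 2: ['mountain', 'car'] (min_width=12, slack=4)
Line 3: ['have', 'cold'] (min_width=9, slack=7)
Line 4: ['quickly', 'tired'] (min_width=13, slack=3)
Line 5: ['capture'] (min_width=7, slack=9)

Answer: |that  silver bus|
|mountain     car|
|have        cold|
|quickly    tired|
|capture         |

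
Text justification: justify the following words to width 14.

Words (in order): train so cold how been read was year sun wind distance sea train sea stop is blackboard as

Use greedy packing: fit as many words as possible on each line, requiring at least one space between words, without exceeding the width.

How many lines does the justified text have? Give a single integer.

Answer: 7

Derivation:
Line 1: ['train', 'so', 'cold'] (min_width=13, slack=1)
Line 2: ['how', 'been', 'read'] (min_width=13, slack=1)
Line 3: ['was', 'year', 'sun'] (min_width=12, slack=2)
Line 4: ['wind', 'distance'] (min_width=13, slack=1)
Line 5: ['sea', 'train', 'sea'] (min_width=13, slack=1)
Line 6: ['stop', 'is'] (min_width=7, slack=7)
Line 7: ['blackboard', 'as'] (min_width=13, slack=1)
Total lines: 7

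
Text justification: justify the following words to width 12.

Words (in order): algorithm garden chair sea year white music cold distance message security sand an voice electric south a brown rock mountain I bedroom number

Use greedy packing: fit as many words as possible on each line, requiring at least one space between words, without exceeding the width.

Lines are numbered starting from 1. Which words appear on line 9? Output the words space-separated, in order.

Line 1: ['algorithm'] (min_width=9, slack=3)
Line 2: ['garden', 'chair'] (min_width=12, slack=0)
Line 3: ['sea', 'year'] (min_width=8, slack=4)
Line 4: ['white', 'music'] (min_width=11, slack=1)
Line 5: ['cold'] (min_width=4, slack=8)
Line 6: ['distance'] (min_width=8, slack=4)
Line 7: ['message'] (min_width=7, slack=5)
Line 8: ['security'] (min_width=8, slack=4)
Line 9: ['sand', 'an'] (min_width=7, slack=5)
Line 10: ['voice'] (min_width=5, slack=7)
Line 11: ['electric'] (min_width=8, slack=4)
Line 12: ['south', 'a'] (min_width=7, slack=5)
Line 13: ['brown', 'rock'] (min_width=10, slack=2)
Line 14: ['mountain', 'I'] (min_width=10, slack=2)
Line 15: ['bedroom'] (min_width=7, slack=5)
Line 16: ['number'] (min_width=6, slack=6)

Answer: sand an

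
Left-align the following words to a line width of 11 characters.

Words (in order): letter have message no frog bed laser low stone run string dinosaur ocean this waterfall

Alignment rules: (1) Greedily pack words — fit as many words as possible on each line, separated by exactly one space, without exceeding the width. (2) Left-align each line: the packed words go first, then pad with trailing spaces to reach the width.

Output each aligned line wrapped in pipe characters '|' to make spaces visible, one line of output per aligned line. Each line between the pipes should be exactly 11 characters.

Line 1: ['letter', 'have'] (min_width=11, slack=0)
Line 2: ['message', 'no'] (min_width=10, slack=1)
Line 3: ['frog', 'bed'] (min_width=8, slack=3)
Line 4: ['laser', 'low'] (min_width=9, slack=2)
Line 5: ['stone', 'run'] (min_width=9, slack=2)
Line 6: ['string'] (min_width=6, slack=5)
Line 7: ['dinosaur'] (min_width=8, slack=3)
Line 8: ['ocean', 'this'] (min_width=10, slack=1)
Line 9: ['waterfall'] (min_width=9, slack=2)

Answer: |letter have|
|message no |
|frog bed   |
|laser low  |
|stone run  |
|string     |
|dinosaur   |
|ocean this |
|waterfall  |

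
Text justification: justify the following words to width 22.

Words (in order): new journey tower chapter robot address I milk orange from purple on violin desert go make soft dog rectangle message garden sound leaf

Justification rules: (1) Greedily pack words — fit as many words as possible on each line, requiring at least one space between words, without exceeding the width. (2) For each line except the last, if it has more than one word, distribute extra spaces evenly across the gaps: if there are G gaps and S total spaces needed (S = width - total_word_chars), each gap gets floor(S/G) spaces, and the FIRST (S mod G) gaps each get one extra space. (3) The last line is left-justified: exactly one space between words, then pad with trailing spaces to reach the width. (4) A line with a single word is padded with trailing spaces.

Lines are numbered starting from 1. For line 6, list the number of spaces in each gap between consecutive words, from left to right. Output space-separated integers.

Line 1: ['new', 'journey', 'tower'] (min_width=17, slack=5)
Line 2: ['chapter', 'robot', 'address'] (min_width=21, slack=1)
Line 3: ['I', 'milk', 'orange', 'from'] (min_width=18, slack=4)
Line 4: ['purple', 'on', 'violin'] (min_width=16, slack=6)
Line 5: ['desert', 'go', 'make', 'soft'] (min_width=19, slack=3)
Line 6: ['dog', 'rectangle', 'message'] (min_width=21, slack=1)
Line 7: ['garden', 'sound', 'leaf'] (min_width=17, slack=5)

Answer: 2 1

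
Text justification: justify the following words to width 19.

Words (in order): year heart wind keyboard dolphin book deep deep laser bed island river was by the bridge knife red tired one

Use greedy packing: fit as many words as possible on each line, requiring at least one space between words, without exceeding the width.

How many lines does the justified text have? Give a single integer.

Answer: 7

Derivation:
Line 1: ['year', 'heart', 'wind'] (min_width=15, slack=4)
Line 2: ['keyboard', 'dolphin'] (min_width=16, slack=3)
Line 3: ['book', 'deep', 'deep'] (min_width=14, slack=5)
Line 4: ['laser', 'bed', 'island'] (min_width=16, slack=3)
Line 5: ['river', 'was', 'by', 'the'] (min_width=16, slack=3)
Line 6: ['bridge', 'knife', 'red'] (min_width=16, slack=3)
Line 7: ['tired', 'one'] (min_width=9, slack=10)
Total lines: 7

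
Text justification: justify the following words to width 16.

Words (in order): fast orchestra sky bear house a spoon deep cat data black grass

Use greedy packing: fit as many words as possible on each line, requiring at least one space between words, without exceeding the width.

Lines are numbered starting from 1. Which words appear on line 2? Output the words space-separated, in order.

Line 1: ['fast', 'orchestra'] (min_width=14, slack=2)
Line 2: ['sky', 'bear', 'house', 'a'] (min_width=16, slack=0)
Line 3: ['spoon', 'deep', 'cat'] (min_width=14, slack=2)
Line 4: ['data', 'black', 'grass'] (min_width=16, slack=0)

Answer: sky bear house a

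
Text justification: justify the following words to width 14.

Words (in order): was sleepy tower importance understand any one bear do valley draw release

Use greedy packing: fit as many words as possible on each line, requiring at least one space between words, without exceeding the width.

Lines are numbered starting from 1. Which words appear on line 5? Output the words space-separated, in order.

Line 1: ['was', 'sleepy'] (min_width=10, slack=4)
Line 2: ['tower'] (min_width=5, slack=9)
Line 3: ['importance'] (min_width=10, slack=4)
Line 4: ['understand', 'any'] (min_width=14, slack=0)
Line 5: ['one', 'bear', 'do'] (min_width=11, slack=3)
Line 6: ['valley', 'draw'] (min_width=11, slack=3)
Line 7: ['release'] (min_width=7, slack=7)

Answer: one bear do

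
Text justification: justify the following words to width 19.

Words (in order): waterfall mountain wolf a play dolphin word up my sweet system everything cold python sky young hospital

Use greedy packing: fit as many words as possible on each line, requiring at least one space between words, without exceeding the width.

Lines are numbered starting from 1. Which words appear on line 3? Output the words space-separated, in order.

Line 1: ['waterfall', 'mountain'] (min_width=18, slack=1)
Line 2: ['wolf', 'a', 'play', 'dolphin'] (min_width=19, slack=0)
Line 3: ['word', 'up', 'my', 'sweet'] (min_width=16, slack=3)
Line 4: ['system', 'everything'] (min_width=17, slack=2)
Line 5: ['cold', 'python', 'sky'] (min_width=15, slack=4)
Line 6: ['young', 'hospital'] (min_width=14, slack=5)

Answer: word up my sweet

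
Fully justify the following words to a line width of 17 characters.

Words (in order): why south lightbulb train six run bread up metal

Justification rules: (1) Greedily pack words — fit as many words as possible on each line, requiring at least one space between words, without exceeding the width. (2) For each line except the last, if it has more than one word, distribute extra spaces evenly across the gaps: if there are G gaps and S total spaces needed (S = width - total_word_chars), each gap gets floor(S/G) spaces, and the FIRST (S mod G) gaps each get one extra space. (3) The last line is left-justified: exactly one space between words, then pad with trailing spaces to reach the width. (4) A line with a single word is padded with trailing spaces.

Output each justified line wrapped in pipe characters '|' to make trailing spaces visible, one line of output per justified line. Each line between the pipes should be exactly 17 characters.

Answer: |why         south|
|lightbulb   train|
|six  run bread up|
|metal            |

Derivation:
Line 1: ['why', 'south'] (min_width=9, slack=8)
Line 2: ['lightbulb', 'train'] (min_width=15, slack=2)
Line 3: ['six', 'run', 'bread', 'up'] (min_width=16, slack=1)
Line 4: ['metal'] (min_width=5, slack=12)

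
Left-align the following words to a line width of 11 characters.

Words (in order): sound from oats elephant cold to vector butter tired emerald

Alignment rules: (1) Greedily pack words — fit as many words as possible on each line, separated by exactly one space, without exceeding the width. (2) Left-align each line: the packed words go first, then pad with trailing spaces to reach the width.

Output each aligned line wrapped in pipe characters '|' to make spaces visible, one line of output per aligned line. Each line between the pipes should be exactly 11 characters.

Line 1: ['sound', 'from'] (min_width=10, slack=1)
Line 2: ['oats'] (min_width=4, slack=7)
Line 3: ['elephant'] (min_width=8, slack=3)
Line 4: ['cold', 'to'] (min_width=7, slack=4)
Line 5: ['vector'] (min_width=6, slack=5)
Line 6: ['butter'] (min_width=6, slack=5)
Line 7: ['tired'] (min_width=5, slack=6)
Line 8: ['emerald'] (min_width=7, slack=4)

Answer: |sound from |
|oats       |
|elephant   |
|cold to    |
|vector     |
|butter     |
|tired      |
|emerald    |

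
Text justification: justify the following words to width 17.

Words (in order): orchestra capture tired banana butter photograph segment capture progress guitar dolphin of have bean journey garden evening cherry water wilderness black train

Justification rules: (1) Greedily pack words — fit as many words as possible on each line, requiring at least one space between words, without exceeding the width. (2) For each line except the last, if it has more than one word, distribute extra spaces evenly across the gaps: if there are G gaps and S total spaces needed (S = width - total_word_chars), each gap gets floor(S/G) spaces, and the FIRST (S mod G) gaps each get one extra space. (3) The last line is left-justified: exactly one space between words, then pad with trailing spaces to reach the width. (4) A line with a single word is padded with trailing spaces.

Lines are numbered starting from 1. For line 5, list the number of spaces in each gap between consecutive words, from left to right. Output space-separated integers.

Line 1: ['orchestra', 'capture'] (min_width=17, slack=0)
Line 2: ['tired', 'banana'] (min_width=12, slack=5)
Line 3: ['butter', 'photograph'] (min_width=17, slack=0)
Line 4: ['segment', 'capture'] (min_width=15, slack=2)
Line 5: ['progress', 'guitar'] (min_width=15, slack=2)
Line 6: ['dolphin', 'of', 'have'] (min_width=15, slack=2)
Line 7: ['bean', 'journey'] (min_width=12, slack=5)
Line 8: ['garden', 'evening'] (min_width=14, slack=3)
Line 9: ['cherry', 'water'] (min_width=12, slack=5)
Line 10: ['wilderness', 'black'] (min_width=16, slack=1)
Line 11: ['train'] (min_width=5, slack=12)

Answer: 3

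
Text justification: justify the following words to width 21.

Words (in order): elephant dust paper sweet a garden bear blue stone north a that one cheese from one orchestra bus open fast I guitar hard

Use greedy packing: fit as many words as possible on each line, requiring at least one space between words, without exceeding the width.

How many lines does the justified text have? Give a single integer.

Answer: 7

Derivation:
Line 1: ['elephant', 'dust', 'paper'] (min_width=19, slack=2)
Line 2: ['sweet', 'a', 'garden', 'bear'] (min_width=19, slack=2)
Line 3: ['blue', 'stone', 'north', 'a'] (min_width=18, slack=3)
Line 4: ['that', 'one', 'cheese', 'from'] (min_width=20, slack=1)
Line 5: ['one', 'orchestra', 'bus'] (min_width=17, slack=4)
Line 6: ['open', 'fast', 'I', 'guitar'] (min_width=18, slack=3)
Line 7: ['hard'] (min_width=4, slack=17)
Total lines: 7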